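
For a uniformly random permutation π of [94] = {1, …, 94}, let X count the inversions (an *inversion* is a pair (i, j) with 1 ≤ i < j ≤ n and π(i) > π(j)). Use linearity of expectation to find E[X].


Write X = Σ X_I over the C(94, 2) = 4371 pairs i < j, with X_I the indicator of one inversion.
There are 4371 indicators.
For each fixed pair i < j, the values π(i) and π(j) are two distinct elements of {1, …, 94} in uniformly random order; by symmetry P[π(i) > π(j)] = 1/2.
By linearity: E[X] = 4371 · (1/2) = C(94, 2) · (1/2) = 4371/2 = 4371/2 ≈ 2185.500.

E[X] = 4371/2 = 2185.500.


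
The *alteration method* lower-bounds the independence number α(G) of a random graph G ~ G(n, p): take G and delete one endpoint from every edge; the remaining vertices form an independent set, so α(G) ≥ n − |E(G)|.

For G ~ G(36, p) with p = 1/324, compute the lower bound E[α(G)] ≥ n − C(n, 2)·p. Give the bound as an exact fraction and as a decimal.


E[|E(G)|] = C(36, 2)·p = 630 · (1/324) = 35/18.
E[α(G)] ≥ n − E[|E(G)|] = 36 − 35/18 = 613/18.
Numerically: ≈ 34.055556.
(This is only a lower bound; the true E[α(G)] may be larger.)

E[α(G)] ≥ 613/18 ≈ 34.055556.


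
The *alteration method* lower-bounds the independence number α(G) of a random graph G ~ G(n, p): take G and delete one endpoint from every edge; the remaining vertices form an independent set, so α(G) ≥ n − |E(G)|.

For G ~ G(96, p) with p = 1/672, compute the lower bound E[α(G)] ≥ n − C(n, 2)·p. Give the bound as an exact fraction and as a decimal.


E[|E(G)|] = C(96, 2)·p = 4560 · (1/672) = 95/14.
E[α(G)] ≥ n − E[|E(G)|] = 96 − 95/14 = 1249/14.
Numerically: ≈ 89.214.
(This is only a lower bound; the true E[α(G)] may be larger.)

E[α(G)] ≥ 1249/14 ≈ 89.214.


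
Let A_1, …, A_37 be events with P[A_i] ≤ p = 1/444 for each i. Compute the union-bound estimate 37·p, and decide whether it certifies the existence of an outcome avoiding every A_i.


Union bound: P[∪_{i=1}^{37} A_i] ≤ Σ_i P[A_i] ≤ 37·p = 37·(1/444) = 1/12.
Numerically: 1/12 ≈ 0.0833333.
Is 1/12 < 1? YES.
Since P[∪ A_i] ≤ 1/12 < 1, the complement has P[∩ A_i^c] ≥ 1 − 1/12 = 11/12 > 0, so some outcome avoids every A_i.

37·p = 1/12 ≈ 0.0833333; existence CERTIFIED by the union bound.


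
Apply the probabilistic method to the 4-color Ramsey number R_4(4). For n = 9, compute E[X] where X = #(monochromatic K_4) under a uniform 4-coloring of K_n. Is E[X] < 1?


E[X] = C(9, 4) · 4^{1 − 6} = 126 · 4^{−5} = 126/1024.
As a reduced fraction: E[X] = 63/512 ≈ 0.1230.
Is E[X] < 1? YES.
Since E[X] < 1, there exists a 4-coloring of K_{9} with no monochromatic K_4; hence R_4(4) > 9.

E[X] = 63/512 ≈ 0.1230; E[X] < 1, so R_4(4) > 9.


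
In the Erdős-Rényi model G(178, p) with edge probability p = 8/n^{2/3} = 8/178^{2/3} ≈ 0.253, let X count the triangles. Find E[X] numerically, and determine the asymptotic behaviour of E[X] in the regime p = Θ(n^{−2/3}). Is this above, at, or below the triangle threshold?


Number of potential triangles: C(178, 3) = 924176.
Each occurs with probability p³ ≈ (0.253)³ ≈ 1.61596e-02.
By linearity: E[X] = C(178, 3)·p³ ≈ 924176 · 1.61596e-02 ≈ 14934.292.
Since α = 2/3 < 1, p = c/n^{2/3} ≫ 1/n is above the triangle threshold p ~ 1/n. Asymptotically E[X] ~ (c³/6)·n^{3(1−α)} = (8³/6)·n^{1} → ∞; triangles are abundant w.h.p.

E[X] ≈ 14934.292; in regime p = Θ(1/n^{2/3}) E[X] diverges (above the triangle threshold p ~ 1/n).


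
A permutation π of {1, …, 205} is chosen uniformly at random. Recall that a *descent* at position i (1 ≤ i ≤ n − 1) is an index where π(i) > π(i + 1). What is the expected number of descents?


Write X = Σ X_I over i = 1, …, 204, with X_I the indicator of one descent.
There are 204 indicators.
For each fixed i, the pair (π(i), π(i+1)) is a uniformly random ordered pair of distinct values from {1, …, 205}; by symmetry P[π(i) > π(i+1)] = 1/2.
By linearity: E[X] = 204 · (1/2) = (205 − 1) · (1/2) = 102 ≈ 102.00000.

E[X] = 102 = 102.00000.


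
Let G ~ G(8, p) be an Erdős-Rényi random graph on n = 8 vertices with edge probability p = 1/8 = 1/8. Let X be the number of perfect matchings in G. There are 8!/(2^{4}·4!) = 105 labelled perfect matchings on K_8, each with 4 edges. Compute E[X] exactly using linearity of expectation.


K_8 has 8!/(2^{4}·4!) = 105 labelled perfect matchings.
For each such perfect matching H, let X_H = 1 if all 4 edges of H are present in G. Then P[X_H = 1] = p^{4} = (1/8)^{4} = 1/4096.
By linearity of expectation: E[X] = Σ_H E[X_H] = 105 · p^{4} = 105 · 1/4096 = 105/4096.
Numerically: E[X] ≈ 0.0256.

E[X] = 105 · (1/8)^{4} = 105/4096 ≈ 0.0256.


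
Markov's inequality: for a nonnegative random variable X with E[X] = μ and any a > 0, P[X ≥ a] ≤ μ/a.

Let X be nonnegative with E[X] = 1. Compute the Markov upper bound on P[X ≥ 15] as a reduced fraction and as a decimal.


μ = E[X] = 1, a = 15.
Markov: P[X ≥ 15] ≤ μ/a = (1)/15 = 1/15.
Numerically: ≈ 0.066667.
(Since a = 15 > μ = 1.000000, the bound 1/15 is < 1 and informative.)

P[X ≥ 15] ≤ 1/15 ≈ 0.066667.


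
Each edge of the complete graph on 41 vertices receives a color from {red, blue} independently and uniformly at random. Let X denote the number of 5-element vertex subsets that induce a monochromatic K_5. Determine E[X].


Let X = Σ_S X_S over the C(41, 5) = 749398 subsets S of size 5, where X_S = 1 if the K_5 on S is monochromatic.
For a fixed S, the K_5 on S has C(5, 2) = 10 edges. P[all 10 edges red] = (1/2)^10, and likewise for blue, so P[monochromatic] = 2·(1/2)^10 = 2^{1 − 10} = 1/512.
By linearity of expectation: E[X] = C(41, 5) · 2^{1 − 10} = 749398 · 1/512 = 374699/256.
Numerically: E[X] ≈ 1463.6680.

E[X] = C(41,5)·2^(1−C(5,2)) = 374699/256 ≈ 1463.6680.


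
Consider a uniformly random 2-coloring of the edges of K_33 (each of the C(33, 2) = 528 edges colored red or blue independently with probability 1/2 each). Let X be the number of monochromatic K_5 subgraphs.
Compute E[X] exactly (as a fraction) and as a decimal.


Let X = Σ_S X_S over the C(33, 5) = 237336 subsets S of size 5, where X_S = 1 if the K_5 on S is monochromatic.
For a fixed S, the K_5 on S has C(5, 2) = 10 edges. P[all 10 edges red] = (1/2)^10, and likewise for blue, so P[monochromatic] = 2·(1/2)^10 = 2^{1 − 10} = 1/512.
Summing: E[X] = C(33, 5) · 2^{1 − 10} = 237336 · 1/512 = 29667/64.
Numerically: E[X] ≈ 463.5469.

E[X] = C(33,5)·2^(1−C(5,2)) = 29667/64 ≈ 463.5469.


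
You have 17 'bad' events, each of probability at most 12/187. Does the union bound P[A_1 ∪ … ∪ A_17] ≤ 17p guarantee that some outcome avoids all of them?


Union bound: P[∪_{i=1}^{17} A_i] ≤ Σ_i P[A_i] ≤ 17·p = 17·(12/187) = 12/11.
Numerically: 12/11 ≈ 1.09091.
Is 12/11 < 1? NO.
Since the bound 12/11 is ≥ 1, the union bound is uninformative here; it does NOT by itself certify existence.

17·p = 12/11 ≈ 1.09091; existence NOT certified by the union bound.


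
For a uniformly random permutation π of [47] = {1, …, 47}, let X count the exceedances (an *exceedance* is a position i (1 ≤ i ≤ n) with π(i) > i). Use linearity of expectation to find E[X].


Write X = Σ_{i=1}^{47} X_i, where X_i = 1_{π(i) > i}.
For each fixed i, π(i) is uniform over {1, …, 47} (marginal of a uniform permutation), so P[π(i) > i] = (n − i)/n. Summing: Σ_{i=1}^{47} (n − i)/n = (0 + 1 + … + 46)/47 = 47(47 − 1)/(2·47) = (47 − 1)/2.
Hence E[X] = Σ_{i=1}^{47} (47 − i)/47 = 23 ≈ 23.000000.

E[X] = 23 = 23.000000.


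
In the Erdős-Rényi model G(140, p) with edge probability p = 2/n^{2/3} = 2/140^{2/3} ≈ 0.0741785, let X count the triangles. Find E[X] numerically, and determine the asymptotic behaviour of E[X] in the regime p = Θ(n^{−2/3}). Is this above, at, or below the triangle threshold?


Number of potential triangles: C(140, 3) = 447580.
Each occurs with probability p³ ≈ (0.0741785)³ ≈ 4.08163265e-04.
By linearity: E[X] = C(140, 3)·p³ ≈ 447580 · 4.08163265e-04 ≈ 182.685714.
Since α = 2/3 < 1, p = c/n^{2/3} ≫ 1/n is above the triangle threshold p ~ 1/n. Asymptotically E[X] ~ (c³/6)·n^{3(1−α)} = (2³/6)·n^{1} → ∞; triangles are abundant w.h.p.

E[X] ≈ 182.685714; in regime p = Θ(1/n^{2/3}) E[X] diverges (above the triangle threshold p ~ 1/n).


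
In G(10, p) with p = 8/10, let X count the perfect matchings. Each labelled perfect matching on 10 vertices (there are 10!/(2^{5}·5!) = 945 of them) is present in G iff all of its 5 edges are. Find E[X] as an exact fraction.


K_10 has 10!/(2^{5}·5!) = 945 labelled perfect matchings.
For each such perfect matching H, let X_H = 1 if all 5 edges of H are present in G. Then P[X_H = 1] = p^{5} = (4/5)^{5} = 1024/3125.
By linearity: E[X] = Σ_H E[X_H] = 945 · p^{5} = 945 · 1024/3125 = 193536/625.
Numerically: E[X] ≈ 309.658.

E[X] = 945 · (4/5)^{5} = 193536/625 ≈ 309.658.


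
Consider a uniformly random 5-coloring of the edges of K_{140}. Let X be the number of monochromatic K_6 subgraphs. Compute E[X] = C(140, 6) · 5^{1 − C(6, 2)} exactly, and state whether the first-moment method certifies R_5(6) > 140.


E[X] = C(140, 6) · 5^{1 − 15} = 9381724380 · 5^{−14} = 9381724380/6103515625.
As a reduced fraction: E[X] = 1876344876/1220703125 ≈ 1.53710.
Is E[X] < 1? NO.
Since E[X] ≥ 1, the first-moment bound is inconclusive at n = 140; it does NOT by itself certify R_5(6) > 140.

E[X] = 1876344876/1220703125 ≈ 1.53710; E[X] ≥ 1; first-moment method inconclusive here.


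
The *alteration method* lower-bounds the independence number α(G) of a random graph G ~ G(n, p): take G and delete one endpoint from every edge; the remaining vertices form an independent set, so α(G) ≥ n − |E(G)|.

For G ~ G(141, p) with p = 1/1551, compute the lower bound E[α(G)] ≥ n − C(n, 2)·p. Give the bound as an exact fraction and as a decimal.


E[|E(G)|] = C(141, 2)·p = 9870 · (1/1551) = 70/11.
E[α(G)] ≥ n − E[|E(G)|] = 141 − 70/11 = 1481/11.
Numerically: ≈ 134.6364.
(This is only a lower bound; the true E[α(G)] may be larger.)

E[α(G)] ≥ 1481/11 ≈ 134.6364.


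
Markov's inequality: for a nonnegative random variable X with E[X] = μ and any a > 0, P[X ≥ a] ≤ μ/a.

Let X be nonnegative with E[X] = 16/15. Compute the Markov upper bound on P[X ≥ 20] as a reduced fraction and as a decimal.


μ = E[X] = 16/15, a = 20.
Markov: P[X ≥ 20] ≤ μ/a = (16/15)/20 = 4/75.
Numerically: ≈ 0.0533.
(Since a = 20 > μ = 1.0667, the bound 4/75 is < 1 and informative.)

P[X ≥ 20] ≤ 4/75 ≈ 0.0533.


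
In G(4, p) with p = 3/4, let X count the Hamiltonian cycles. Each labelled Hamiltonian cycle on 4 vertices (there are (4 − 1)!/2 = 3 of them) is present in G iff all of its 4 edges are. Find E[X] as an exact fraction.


K_4 has (4 − 1)!/2 = 3 labelled Hamiltonian cycles.
For each such Hamiltonian cycle H, let X_H = 1 if all 4 edges of H are present in G. Then P[X_H = 1] = p^{4} = (3/4)^{4} = 81/256.
Summing the indicators: E[X] = Σ_H E[X_H] = 3 · p^{4} = 3 · 81/256 = 243/256.
Numerically: E[X] ≈ 0.949219.

E[X] = 3 · (3/4)^{4} = 243/256 ≈ 0.949219.


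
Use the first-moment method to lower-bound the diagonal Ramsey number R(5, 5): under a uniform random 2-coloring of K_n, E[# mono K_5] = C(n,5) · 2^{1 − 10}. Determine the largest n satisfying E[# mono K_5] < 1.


We need C(n, 5) · 2^{1 − 10} < 1, i.e. C(n, 5) < 2^{10 − 1} = 512.
Check values of n near the boundary:
  n = 5: C(5, 5) = 1; 1 < 512? YES
  n = 6: C(6, 5) = 6; 6 < 512? YES
  n = 7: C(7, 5) = 21; 21 < 512? YES
  n = 8: C(8, 5) = 56; 56 < 512? YES
  n = 9: C(9, 5) = 126; 126 < 512? YES
  n = 10: C(10, 5) = 252; 252 < 512? YES
  n = 11: C(11, 5) = 462; 462 < 512? YES
  n = 12: C(12, 5) = 792; 792 < 512? NO
  n = 13: C(13, 5) = 1287; 1287 < 512? NO
  n = 14: C(14, 5) = 2002; 2002 < 512? NO
The largest n with C(n, 5) < 512 is n = 11 (where E[X] = 231/256 ≈ 0.9023). Hence R(5, 5) > 11, i.e. R(5, 5) ≥ 12.

Largest n = 11; hence R(5, 5) > 11.


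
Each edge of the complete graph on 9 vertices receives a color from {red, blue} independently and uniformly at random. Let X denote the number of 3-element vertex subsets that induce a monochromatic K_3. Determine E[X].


Let X = Σ_S X_S over the C(9, 3) = 84 subsets S of size 3, where X_S = 1 if the K_3 on S is monochromatic.
For a fixed S, the K_3 on S has C(3, 2) = 3 edges. P[all 3 edges red] = (1/2)^3, and likewise for blue, so P[monochromatic] = 2·(1/2)^3 = 2^{1 − 3} = 1/4.
Summing: E[X] = C(9, 3) · 2^{1 − 3} = 84 · 1/4 = 21.
Numerically: E[X] ≈ 21.000000.

E[X] = C(9,3)·2^(1−C(3,2)) = 21 ≈ 21.000000.


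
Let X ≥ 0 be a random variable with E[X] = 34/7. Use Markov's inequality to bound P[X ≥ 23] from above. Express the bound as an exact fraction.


μ = E[X] = 34/7, a = 23.
Markov: P[X ≥ 23] ≤ μ/a = (34/7)/23 = 34/161.
Numerically: ≈ 0.2112.
(Since a = 23 > μ = 4.8571, the bound 34/161 is < 1 and informative.)

P[X ≥ 23] ≤ 34/161 ≈ 0.2112.


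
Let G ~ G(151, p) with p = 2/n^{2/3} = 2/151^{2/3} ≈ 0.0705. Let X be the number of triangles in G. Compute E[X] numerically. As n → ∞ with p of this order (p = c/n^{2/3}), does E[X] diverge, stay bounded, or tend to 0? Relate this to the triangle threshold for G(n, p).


Number of potential triangles: C(151, 3) = 562475.
Each occurs with probability p³ ≈ (0.0705)³ ≈ 3.50862e-04.
By linearity: E[X] = C(151, 3)·p³ ≈ 562475 · 3.50862e-04 ≈ 197.351.
Since α = 2/3 < 1, p = c/n^{2/3} ≫ 1/n is above the triangle threshold p ~ 1/n. Asymptotically E[X] ~ (c³/6)·n^{3(1−α)} = (2³/6)·n^{1} → ∞; triangles are abundant w.h.p.

E[X] ≈ 197.351; in regime p = Θ(1/n^{2/3}) E[X] diverges (above the triangle threshold p ~ 1/n).


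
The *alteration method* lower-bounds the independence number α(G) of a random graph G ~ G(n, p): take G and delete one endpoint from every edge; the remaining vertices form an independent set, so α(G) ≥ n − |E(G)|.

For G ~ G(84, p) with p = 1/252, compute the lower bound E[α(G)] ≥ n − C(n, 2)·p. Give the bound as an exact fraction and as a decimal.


E[|E(G)|] = C(84, 2)·p = 3486 · (1/252) = 83/6.
E[α(G)] ≥ n − E[|E(G)|] = 84 − 83/6 = 421/6.
Numerically: ≈ 70.167.
(This is only a lower bound; the true E[α(G)] may be larger.)

E[α(G)] ≥ 421/6 ≈ 70.167.


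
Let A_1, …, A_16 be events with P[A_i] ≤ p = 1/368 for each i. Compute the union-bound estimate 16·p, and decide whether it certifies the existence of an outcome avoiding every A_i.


Union bound: P[∪_{i=1}^{16} A_i] ≤ Σ_i P[A_i] ≤ 16·p = 16·(1/368) = 1/23.
Numerically: 1/23 ≈ 0.043.
Is 1/23 < 1? YES.
Since P[∪ A_i] ≤ 1/23 < 1, the complement has P[∩ A_i^c] ≥ 1 − 1/23 = 22/23 > 0, so some outcome avoids every A_i.

16·p = 1/23 ≈ 0.043; existence CERTIFIED by the union bound.


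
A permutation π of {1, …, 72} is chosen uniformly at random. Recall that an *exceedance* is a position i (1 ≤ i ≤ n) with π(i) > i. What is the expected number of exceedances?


Write X = Σ_{i=1}^{72} X_i, where X_i = 1_{π(i) > i}.
For each fixed i, π(i) is uniform over {1, …, 72} (marginal of a uniform permutation), so P[π(i) > i] = (n − i)/n. Summing: Σ_{i=1}^{72} (n − i)/n = (0 + 1 + … + 71)/72 = 72(72 − 1)/(2·72) = (72 − 1)/2.
Hence E[X] = Σ_{i=1}^{72} (72 − i)/72 = 71/2 ≈ 35.50000.

E[X] = 71/2 = 35.50000.


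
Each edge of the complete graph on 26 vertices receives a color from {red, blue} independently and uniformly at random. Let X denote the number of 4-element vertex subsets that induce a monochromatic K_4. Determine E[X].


Let X = Σ_S X_S over the C(26, 4) = 14950 subsets S of size 4, where X_S = 1 if the K_4 on S is monochromatic.
For a fixed S, the K_4 on S has C(4, 2) = 6 edges. P[all 6 edges red] = (1/2)^6, and likewise for blue, so P[monochromatic] = 2·(1/2)^6 = 2^{1 − 6} = 1/32.
Summing: E[X] = C(26, 4) · 2^{1 − 6} = 14950 · 1/32 = 7475/16.
Numerically: E[X] ≈ 467.1875.

E[X] = C(26,4)·2^(1−C(4,2)) = 7475/16 ≈ 467.1875.


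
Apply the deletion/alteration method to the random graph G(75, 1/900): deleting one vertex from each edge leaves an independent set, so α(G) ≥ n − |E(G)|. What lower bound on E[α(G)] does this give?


E[|E(G)|] = C(75, 2)·p = 2775 · (1/900) = 37/12.
E[α(G)] ≥ n − E[|E(G)|] = 75 − 37/12 = 863/12.
Numerically: ≈ 71.9167.
(This is only a lower bound; the true E[α(G)] may be larger.)

E[α(G)] ≥ 863/12 ≈ 71.9167.


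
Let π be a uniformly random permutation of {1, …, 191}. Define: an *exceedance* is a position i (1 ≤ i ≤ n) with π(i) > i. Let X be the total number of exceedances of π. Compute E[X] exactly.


Write X = Σ_{i=1}^{191} X_i, where X_i = 1_{π(i) > i}.
For each fixed i, π(i) is uniform over {1, …, 191} (marginal of a uniform permutation), so P[π(i) > i] = (n − i)/n. Summing: Σ_{i=1}^{191} (n − i)/n = (0 + 1 + … + 190)/191 = 191(191 − 1)/(2·191) = (191 − 1)/2.
Hence E[X] = Σ_{i=1}^{191} (191 − i)/191 = 95 ≈ 95.0000.

E[X] = 95 = 95.0000.


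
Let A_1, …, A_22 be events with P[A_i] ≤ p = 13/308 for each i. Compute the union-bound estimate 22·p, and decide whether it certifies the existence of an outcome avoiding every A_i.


Union bound: P[∪_{i=1}^{22} A_i] ≤ Σ_i P[A_i] ≤ 22·p = 22·(13/308) = 13/14.
Numerically: 13/14 ≈ 0.9285714.
Is 13/14 < 1? YES.
Since P[∪ A_i] ≤ 13/14 < 1, the complement has P[∩ A_i^c] ≥ 1 − 13/14 = 1/14 > 0, so some outcome avoids every A_i.

22·p = 13/14 ≈ 0.9285714; existence CERTIFIED by the union bound.


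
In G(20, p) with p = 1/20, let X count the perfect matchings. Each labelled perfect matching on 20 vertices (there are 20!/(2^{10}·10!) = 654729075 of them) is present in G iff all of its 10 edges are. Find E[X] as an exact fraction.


K_20 has 20!/(2^{10}·10!) = 654729075 labelled perfect matchings.
For each such perfect matching H, let X_H = 1 if all 10 edges of H are present in G. Then P[X_H = 1] = p^{10} = (1/20)^{10} = 1/10240000000000.
By linearity: E[X] = Σ_H E[X_H] = 654729075 · p^{10} = 654729075 · 1/10240000000000 = 26189163/409600000000.
Numerically: E[X] ≈ 6.39384e-05.

E[X] = 654729075 · (1/20)^{10} = 26189163/409600000000 ≈ 6.39384e-05.


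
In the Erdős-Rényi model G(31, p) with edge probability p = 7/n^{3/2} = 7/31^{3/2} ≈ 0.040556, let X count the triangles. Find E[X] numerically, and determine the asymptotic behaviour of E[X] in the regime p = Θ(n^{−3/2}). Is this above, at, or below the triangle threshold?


Number of potential triangles: C(31, 3) = 4495.
Each occurs with probability p³ ≈ (0.040556)³ ≈ 6.6706246e-05.
By linearity: E[X] = C(31, 3)·p³ ≈ 4495 · 6.6706246e-05 ≈ 0.29984.
Since α = 3/2 > 1, p = c/n^{3/2} = o(1/n) is below the triangle threshold p ~ 1/n. Asymptotically E[X] ~ (c³/6)·n^{3(1−α)} = (7³/6)·n^{-1.5} → 0, so by Markov's inequality G has no triangles w.h.p.

E[X] ≈ 0.29984; in regime p = Θ(1/n^{3/2}) E[X] tends to 0 (below the triangle threshold p ~ 1/n).


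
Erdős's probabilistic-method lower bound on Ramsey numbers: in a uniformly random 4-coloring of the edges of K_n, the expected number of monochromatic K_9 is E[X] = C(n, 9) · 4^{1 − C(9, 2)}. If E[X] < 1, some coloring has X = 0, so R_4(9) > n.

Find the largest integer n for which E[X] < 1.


We need C(n, 9) · 4^{1 − 36} < 1, i.e. C(n, 9) < 4^{36 − 1} = 1180591620717411303424.
Check values of n near the boundary:
  n = 911: C(911, 9) = 1144686900492291197405; 1144686900492291197405 < 1180591620717411303424? YES
  n = 912: C(912, 9) = 1156095740032081475120; 1156095740032081475120 < 1180591620717411303424? YES
  n = 913: C(913, 9) = 1167605542753639808390; 1167605542753639808390 < 1180591620717411303424? YES
  n = 914: C(914, 9) = 1179217089587653905932; 1179217089587653905932 < 1180591620717411303424? YES
  n = 915: C(915, 9) = 1190931166636537885130; 1190931166636537885130 < 1180591620717411303424? NO
  n = 916: C(916, 9) = 1202748565202942340440; 1202748565202942340440 < 1180591620717411303424? NO
  n = 917: C(917, 9) = 1214670081818390006810; 1214670081818390006810 < 1180591620717411303424? NO
The largest n with C(n, 9) < 1180591620717411303424 is n = 914 (where E[X] = 294804272396913476483/295147905179352825856 ≈ 0.99884). Hence R_4(9) > 914, i.e. R_4(9) ≥ 915.

Largest n = 914; hence R_4(9) > 914.


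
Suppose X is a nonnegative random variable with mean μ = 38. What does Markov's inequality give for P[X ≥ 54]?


μ = E[X] = 38, a = 54.
Markov: P[X ≥ 54] ≤ μ/a = (38)/54 = 19/27.
Numerically: ≈ 0.704.
(Since a = 54 > μ = 38.000, the bound 19/27 is < 1 and informative.)

P[X ≥ 54] ≤ 19/27 ≈ 0.704.


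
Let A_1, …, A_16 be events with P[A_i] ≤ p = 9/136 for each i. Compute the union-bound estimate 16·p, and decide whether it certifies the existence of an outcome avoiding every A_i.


Union bound: P[∪_{i=1}^{16} A_i] ≤ Σ_i P[A_i] ≤ 16·p = 16·(9/136) = 18/17.
Numerically: 18/17 ≈ 1.05882.
Is 18/17 < 1? NO.
Since the bound 18/17 is ≥ 1, the union bound is uninformative here; it does NOT by itself certify existence.

16·p = 18/17 ≈ 1.05882; existence NOT certified by the union bound.


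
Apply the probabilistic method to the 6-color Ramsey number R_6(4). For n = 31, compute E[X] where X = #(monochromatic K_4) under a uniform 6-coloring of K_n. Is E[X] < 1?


E[X] = C(31, 4) · 6^{1 − 6} = 31465 · 6^{−5} = 31465/7776.
As a reduced fraction: E[X] = 31465/7776 ≈ 4.046.
Is E[X] < 1? NO.
Since E[X] ≥ 1, the first-moment bound is inconclusive at n = 31; it does NOT by itself certify R_6(4) > 31.

E[X] = 31465/7776 ≈ 4.046; E[X] ≥ 1; first-moment method inconclusive here.


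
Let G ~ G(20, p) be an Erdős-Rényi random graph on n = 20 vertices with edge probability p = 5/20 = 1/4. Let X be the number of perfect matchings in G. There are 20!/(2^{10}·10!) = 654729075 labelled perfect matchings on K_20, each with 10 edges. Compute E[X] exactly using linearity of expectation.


K_20 has 20!/(2^{10}·10!) = 654729075 labelled perfect matchings.
For each such perfect matching H, let X_H = 1 if all 10 edges of H are present in G. Then P[X_H = 1] = p^{10} = (1/4)^{10} = 1/1048576.
Summing the indicators: E[X] = Σ_H E[X_H] = 654729075 · p^{10} = 654729075 · 1/1048576 = 654729075/1048576.
Numerically: E[X] ≈ 624.4.

E[X] = 654729075 · (1/4)^{10} = 654729075/1048576 ≈ 624.4.


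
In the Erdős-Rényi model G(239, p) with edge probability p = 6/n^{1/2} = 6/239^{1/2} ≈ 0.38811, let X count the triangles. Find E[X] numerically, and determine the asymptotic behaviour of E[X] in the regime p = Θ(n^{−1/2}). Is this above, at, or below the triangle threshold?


Number of potential triangles: C(239, 3) = 2246839.
Each occurs with probability p³ ≈ (0.38811)³ ≈ 5.8459743e-02.
By linearity: E[X] = C(239, 3)·p³ ≈ 2246839 · 5.8459743e-02 ≈ 131349.62988.
Since α = 1/2 < 1, p = c/n^{1/2} ≫ 1/n is above the triangle threshold p ~ 1/n. Asymptotically E[X] ~ (c³/6)·n^{3(1−α)} = (6³/6)·n^{1.5} → ∞; triangles are abundant w.h.p.

E[X] ≈ 131349.62988; in regime p = Θ(1/n^{1/2}) E[X] diverges (above the triangle threshold p ~ 1/n).


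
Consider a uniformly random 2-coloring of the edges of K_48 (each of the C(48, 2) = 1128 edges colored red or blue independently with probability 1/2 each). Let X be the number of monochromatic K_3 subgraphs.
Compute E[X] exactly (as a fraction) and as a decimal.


Let X = Σ_S X_S over the C(48, 3) = 17296 subsets S of size 3, where X_S = 1 if the K_3 on S is monochromatic.
For a fixed S, the K_3 on S has C(3, 2) = 3 edges. P[all 3 edges red] = (1/2)^3, and likewise for blue, so P[monochromatic] = 2·(1/2)^3 = 2^{1 − 3} = 1/4.
By linearity: E[X] = C(48, 3) · 2^{1 − 3} = 17296 · 1/4 = 4324.
Numerically: E[X] ≈ 4324.000.

E[X] = C(48,3)·2^(1−C(3,2)) = 4324 ≈ 4324.000.


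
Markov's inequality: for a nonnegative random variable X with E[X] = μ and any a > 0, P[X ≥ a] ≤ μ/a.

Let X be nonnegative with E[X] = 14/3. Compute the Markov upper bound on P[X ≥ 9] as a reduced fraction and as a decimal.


μ = E[X] = 14/3, a = 9.
Markov: P[X ≥ 9] ≤ μ/a = (14/3)/9 = 14/27.
Numerically: ≈ 0.519.
(Since a = 9 > μ = 4.667, the bound 14/27 is < 1 and informative.)

P[X ≥ 9] ≤ 14/27 ≈ 0.519.


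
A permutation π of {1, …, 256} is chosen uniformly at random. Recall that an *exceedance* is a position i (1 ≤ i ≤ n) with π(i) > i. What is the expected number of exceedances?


Write X = Σ_{i=1}^{256} X_i, where X_i = 1_{π(i) > i}.
For each fixed i, π(i) is uniform over {1, …, 256} (marginal of a uniform permutation), so P[π(i) > i] = (n − i)/n. Summing: Σ_{i=1}^{256} (n − i)/n = (0 + 1 + … + 255)/256 = 256(256 − 1)/(2·256) = (256 − 1)/2.
Hence E[X] = Σ_{i=1}^{256} (256 − i)/256 = 255/2 ≈ 127.5000.

E[X] = 255/2 = 127.5000.


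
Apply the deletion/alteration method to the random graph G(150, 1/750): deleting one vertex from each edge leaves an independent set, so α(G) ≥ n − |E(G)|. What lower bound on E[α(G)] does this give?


E[|E(G)|] = C(150, 2)·p = 11175 · (1/750) = 149/10.
E[α(G)] ≥ n − E[|E(G)|] = 150 − 149/10 = 1351/10.
Numerically: ≈ 135.10000.
(This is only a lower bound; the true E[α(G)] may be larger.)

E[α(G)] ≥ 1351/10 ≈ 135.10000.


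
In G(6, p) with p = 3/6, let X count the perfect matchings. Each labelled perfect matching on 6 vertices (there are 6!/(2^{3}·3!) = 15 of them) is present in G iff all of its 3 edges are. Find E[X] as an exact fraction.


K_6 has 6!/(2^{3}·3!) = 15 labelled perfect matchings.
For each such perfect matching H, let X_H = 1 if all 3 edges of H are present in G. Then P[X_H = 1] = p^{3} = (1/2)^{3} = 1/8.
By linearity of expectation: E[X] = Σ_H E[X_H] = 15 · p^{3} = 15 · 1/8 = 15/8.
Numerically: E[X] ≈ 1.88.

E[X] = 15 · (1/2)^{3} = 15/8 ≈ 1.88.


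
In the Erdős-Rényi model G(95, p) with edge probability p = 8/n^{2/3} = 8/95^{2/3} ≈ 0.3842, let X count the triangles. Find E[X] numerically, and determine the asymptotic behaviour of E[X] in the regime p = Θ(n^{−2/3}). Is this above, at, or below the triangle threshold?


Number of potential triangles: C(95, 3) = 138415.
Each occurs with probability p³ ≈ (0.3842)³ ≈ 5.673130e-02.
By linearity: E[X] = C(95, 3)·p³ ≈ 138415 · 5.673130e-02 ≈ 7852.4632.
Since α = 2/3 < 1, p = c/n^{2/3} ≫ 1/n is above the triangle threshold p ~ 1/n. Asymptotically E[X] ~ (c³/6)·n^{3(1−α)} = (8³/6)·n^{1} → ∞; triangles are abundant w.h.p.

E[X] ≈ 7852.4632; in regime p = Θ(1/n^{2/3}) E[X] diverges (above the triangle threshold p ~ 1/n).


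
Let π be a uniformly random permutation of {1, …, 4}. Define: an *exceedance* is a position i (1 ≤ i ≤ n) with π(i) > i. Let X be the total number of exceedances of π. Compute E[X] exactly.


Write X = Σ_{i=1}^{4} X_i, where X_i = 1_{π(i) > i}.
For each fixed i, π(i) is uniform over {1, …, 4} (marginal of a uniform permutation), so P[π(i) > i] = (n − i)/n. Summing: Σ_{i=1}^{4} (n − i)/n = (0 + 1 + … + 3)/4 = 4(4 − 1)/(2·4) = (4 − 1)/2.
Hence E[X] = Σ_{i=1}^{4} (4 − i)/4 = 3/2 ≈ 1.500000.

E[X] = 3/2 = 1.500000.


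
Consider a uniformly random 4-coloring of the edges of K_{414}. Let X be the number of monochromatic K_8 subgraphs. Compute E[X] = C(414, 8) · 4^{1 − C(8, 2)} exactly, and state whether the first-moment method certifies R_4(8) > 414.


E[X] = C(414, 8) · 4^{1 − 28} = 19995425223496173 · 4^{−27} = 19995425223496173/18014398509481984.
As a reduced fraction: E[X] = 19995425223496173/18014398509481984 ≈ 1.10997.
Is E[X] < 1? NO.
Since E[X] ≥ 1, the first-moment bound is inconclusive at n = 414; it does NOT by itself certify R_4(8) > 414.

E[X] = 19995425223496173/18014398509481984 ≈ 1.10997; E[X] ≥ 1; first-moment method inconclusive here.


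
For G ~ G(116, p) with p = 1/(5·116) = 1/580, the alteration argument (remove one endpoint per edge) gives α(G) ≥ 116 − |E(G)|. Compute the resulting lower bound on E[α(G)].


E[|E(G)|] = C(116, 2)·p = 6670 · (1/580) = 23/2.
E[α(G)] ≥ n − E[|E(G)|] = 116 − 23/2 = 209/2.
Numerically: ≈ 104.50000.
(This is only a lower bound; the true E[α(G)] may be larger.)

E[α(G)] ≥ 209/2 ≈ 104.50000.


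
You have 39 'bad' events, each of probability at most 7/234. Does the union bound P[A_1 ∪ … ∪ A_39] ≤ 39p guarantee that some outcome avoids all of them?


Union bound: P[∪_{i=1}^{39} A_i] ≤ Σ_i P[A_i] ≤ 39·p = 39·(7/234) = 7/6.
Numerically: 7/6 ≈ 1.166667.
Is 7/6 < 1? NO.
Since the bound 7/6 is ≥ 1, the union bound is uninformative here; it does NOT by itself certify existence.

39·p = 7/6 ≈ 1.166667; existence NOT certified by the union bound.


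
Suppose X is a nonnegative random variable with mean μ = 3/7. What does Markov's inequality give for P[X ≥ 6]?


μ = E[X] = 3/7, a = 6.
Markov: P[X ≥ 6] ≤ μ/a = (3/7)/6 = 1/14.
Numerically: ≈ 0.07143.
(Since a = 6 > μ = 0.42857, the bound 1/14 is < 1 and informative.)

P[X ≥ 6] ≤ 1/14 ≈ 0.07143.


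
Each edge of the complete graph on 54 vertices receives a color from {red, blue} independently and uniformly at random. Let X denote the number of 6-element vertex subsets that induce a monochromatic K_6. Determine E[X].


Let X = Σ_S X_S over the C(54, 6) = 25827165 subsets S of size 6, where X_S = 1 if the K_6 on S is monochromatic.
For a fixed S, the K_6 on S has C(6, 2) = 15 edges. P[all 15 edges red] = (1/2)^15, and likewise for blue, so P[monochromatic] = 2·(1/2)^15 = 2^{1 − 15} = 1/16384.
Summing: E[X] = C(54, 6) · 2^{1 − 15} = 25827165 · 1/16384 = 25827165/16384.
Numerically: E[X] ≈ 1576.36505.

E[X] = C(54,6)·2^(1−C(6,2)) = 25827165/16384 ≈ 1576.36505.


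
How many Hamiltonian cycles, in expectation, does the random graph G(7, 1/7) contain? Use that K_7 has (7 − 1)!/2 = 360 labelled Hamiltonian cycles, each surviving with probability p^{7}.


K_7 has (7 − 1)!/2 = 360 labelled Hamiltonian cycles.
For each such Hamiltonian cycle H, let X_H = 1 if all 7 edges of H are present in G. Then P[X_H = 1] = p^{7} = (1/7)^{7} = 1/823543.
By linearity: E[X] = Σ_H E[X_H] = 360 · p^{7} = 360 · 1/823543 = 360/823543.
Numerically: E[X] ≈ 0.000437136.

E[X] = 360 · (1/7)^{7} = 360/823543 ≈ 0.000437136.


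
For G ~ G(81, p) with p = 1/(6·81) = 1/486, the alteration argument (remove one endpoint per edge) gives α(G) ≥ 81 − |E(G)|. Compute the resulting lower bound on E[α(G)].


E[|E(G)|] = C(81, 2)·p = 3240 · (1/486) = 20/3.
E[α(G)] ≥ n − E[|E(G)|] = 81 − 20/3 = 223/3.
Numerically: ≈ 74.333333.
(This is only a lower bound; the true E[α(G)] may be larger.)

E[α(G)] ≥ 223/3 ≈ 74.333333.


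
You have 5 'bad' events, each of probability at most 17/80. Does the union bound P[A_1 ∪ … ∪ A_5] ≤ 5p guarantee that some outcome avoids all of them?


Union bound: P[∪_{i=1}^{5} A_i] ≤ Σ_i P[A_i] ≤ 5·p = 5·(17/80) = 17/16.
Numerically: 17/16 ≈ 1.0625000.
Is 17/16 < 1? NO.
Since the bound 17/16 is ≥ 1, the union bound is uninformative here; it does NOT by itself certify existence.

5·p = 17/16 ≈ 1.0625000; existence NOT certified by the union bound.


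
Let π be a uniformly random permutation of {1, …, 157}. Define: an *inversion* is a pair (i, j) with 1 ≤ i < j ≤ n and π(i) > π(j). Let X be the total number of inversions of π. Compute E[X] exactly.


Write X = Σ X_I over the C(157, 2) = 12246 pairs i < j, with X_I the indicator of one inversion.
There are 12246 indicators.
For each fixed pair i < j, the values π(i) and π(j) are two distinct elements of {1, …, 157} in uniformly random order; by symmetry P[π(i) > π(j)] = 1/2.
By linearity: E[X] = 12246 · (1/2) = C(157, 2) · (1/2) = 12246/2 = 6123 ≈ 6123.0000.

E[X] = 6123 = 6123.0000.


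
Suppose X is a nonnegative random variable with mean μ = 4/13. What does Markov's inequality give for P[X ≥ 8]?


μ = E[X] = 4/13, a = 8.
Markov: P[X ≥ 8] ≤ μ/a = (4/13)/8 = 1/26.
Numerically: ≈ 0.038.
(Since a = 8 > μ = 0.308, the bound 1/26 is < 1 and informative.)

P[X ≥ 8] ≤ 1/26 ≈ 0.038.


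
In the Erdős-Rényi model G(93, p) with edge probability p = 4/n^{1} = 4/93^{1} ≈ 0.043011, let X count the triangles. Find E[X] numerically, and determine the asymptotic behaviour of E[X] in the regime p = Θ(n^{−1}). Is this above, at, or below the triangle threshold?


Number of potential triangles: C(93, 3) = 129766.
Each occurs with probability p³ ≈ (0.043011)³ ≈ 7.9566660e-05.
By linearity: E[X] = C(93, 3)·p³ ≈ 129766 · 7.9566660e-05 ≈ 10.32505.
Here α = 1, so p = 4/n is exactly at the triangle threshold p ~ 1/n. Asymptotically E[X] → c³/6 = 4³/6 = 32/3 ≈ 10.66667, a bounded constant. In this regime the triangle count is asymptotically Poisson(c³/6).

E[X] ≈ 10.32505; in regime p = Θ(1/n^{1}) E[X] stays bounded (at the triangle threshold p ~ 1/n).


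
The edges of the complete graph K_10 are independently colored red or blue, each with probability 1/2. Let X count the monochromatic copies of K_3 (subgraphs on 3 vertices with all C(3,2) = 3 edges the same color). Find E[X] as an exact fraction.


Let X = Σ_S X_S over the C(10, 3) = 120 subsets S of size 3, where X_S = 1 if the K_3 on S is monochromatic.
For a fixed S, the K_3 on S has C(3, 2) = 3 edges. P[all 3 edges red] = (1/2)^3, and likewise for blue, so P[monochromatic] = 2·(1/2)^3 = 2^{1 − 3} = 1/4.
By linearity of expectation: E[X] = C(10, 3) · 2^{1 − 3} = 120 · 1/4 = 30.
Numerically: E[X] ≈ 30.00000.

E[X] = C(10,3)·2^(1−C(3,2)) = 30 ≈ 30.00000.


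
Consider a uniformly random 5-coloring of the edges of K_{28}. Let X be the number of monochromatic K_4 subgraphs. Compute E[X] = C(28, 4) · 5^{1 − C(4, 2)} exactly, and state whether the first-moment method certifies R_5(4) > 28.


E[X] = C(28, 4) · 5^{1 − 6} = 20475 · 5^{−5} = 20475/3125.
As a reduced fraction: E[X] = 819/125 ≈ 6.5520000.
Is E[X] < 1? NO.
Since E[X] ≥ 1, the first-moment bound is inconclusive at n = 28; it does NOT by itself certify R_5(4) > 28.

E[X] = 819/125 ≈ 6.5520000; E[X] ≥ 1; first-moment method inconclusive here.


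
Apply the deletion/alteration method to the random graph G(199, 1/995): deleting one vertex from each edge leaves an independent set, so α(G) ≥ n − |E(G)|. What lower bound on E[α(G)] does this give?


E[|E(G)|] = C(199, 2)·p = 19701 · (1/995) = 99/5.
E[α(G)] ≥ n − E[|E(G)|] = 199 − 99/5 = 896/5.
Numerically: ≈ 179.20000.
(This is only a lower bound; the true E[α(G)] may be larger.)

E[α(G)] ≥ 896/5 ≈ 179.20000.


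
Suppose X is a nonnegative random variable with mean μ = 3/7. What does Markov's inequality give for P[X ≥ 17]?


μ = E[X] = 3/7, a = 17.
Markov: P[X ≥ 17] ≤ μ/a = (3/7)/17 = 3/119.
Numerically: ≈ 0.025.
(Since a = 17 > μ = 0.429, the bound 3/119 is < 1 and informative.)

P[X ≥ 17] ≤ 3/119 ≈ 0.025.


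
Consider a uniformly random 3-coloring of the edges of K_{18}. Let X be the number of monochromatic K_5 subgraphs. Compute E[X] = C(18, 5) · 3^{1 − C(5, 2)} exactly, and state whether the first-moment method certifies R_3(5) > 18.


E[X] = C(18, 5) · 3^{1 − 10} = 8568 · 3^{−9} = 8568/19683.
As a reduced fraction: E[X] = 952/2187 ≈ 0.43530.
Is E[X] < 1? YES.
Since E[X] < 1, there exists a 3-coloring of K_{18} with no monochromatic K_5; hence R_3(5) > 18.

E[X] = 952/2187 ≈ 0.43530; E[X] < 1, so R_3(5) > 18.


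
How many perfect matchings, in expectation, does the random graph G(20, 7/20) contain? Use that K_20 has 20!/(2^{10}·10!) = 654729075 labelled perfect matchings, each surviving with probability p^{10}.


K_20 has 20!/(2^{10}·10!) = 654729075 labelled perfect matchings.
For each such perfect matching H, let X_H = 1 if all 10 edges of H are present in G. Then P[X_H = 1] = p^{10} = (7/20)^{10} = 282475249/10240000000000.
By linearity of expectation: E[X] = Σ_H E[X_H] = 654729075 · p^{10} = 654729075 · 282475249/10240000000000 = 7397790339526587/409600000000.
Numerically: E[X] ≈ 18061.

E[X] = 654729075 · (7/20)^{10} = 7397790339526587/409600000000 ≈ 18061.


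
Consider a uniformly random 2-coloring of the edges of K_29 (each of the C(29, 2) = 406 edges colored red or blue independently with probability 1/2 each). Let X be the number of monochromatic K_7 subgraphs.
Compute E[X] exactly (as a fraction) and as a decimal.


Let X = Σ_S X_S over the C(29, 7) = 1560780 subsets S of size 7, where X_S = 1 if the K_7 on S is monochromatic.
For a fixed S, the K_7 on S has C(7, 2) = 21 edges. P[all 21 edges red] = (1/2)^21, and likewise for blue, so P[monochromatic] = 2·(1/2)^21 = 2^{1 − 21} = 1/1048576.
By linearity of expectation: E[X] = C(29, 7) · 2^{1 − 21} = 1560780 · 1/1048576 = 390195/262144.
Numerically: E[X] ≈ 1.488476.

E[X] = C(29,7)·2^(1−C(7,2)) = 390195/262144 ≈ 1.488476.


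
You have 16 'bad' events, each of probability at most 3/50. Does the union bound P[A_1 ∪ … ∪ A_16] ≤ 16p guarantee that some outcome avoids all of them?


Union bound: P[∪_{i=1}^{16} A_i] ≤ Σ_i P[A_i] ≤ 16·p = 16·(3/50) = 24/25.
Numerically: 24/25 ≈ 0.960000.
Is 24/25 < 1? YES.
Since P[∪ A_i] ≤ 24/25 < 1, the complement has P[∩ A_i^c] ≥ 1 − 24/25 = 1/25 > 0, so some outcome avoids every A_i.

16·p = 24/25 ≈ 0.960000; existence CERTIFIED by the union bound.


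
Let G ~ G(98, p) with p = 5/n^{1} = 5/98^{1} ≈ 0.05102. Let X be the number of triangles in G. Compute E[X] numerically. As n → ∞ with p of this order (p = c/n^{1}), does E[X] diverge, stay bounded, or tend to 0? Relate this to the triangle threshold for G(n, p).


Number of potential triangles: C(98, 3) = 152096.
Each occurs with probability p³ ≈ (0.05102)³ ≈ 1.328103e-04.
By linearity: E[X] = C(98, 3)·p³ ≈ 152096 · 1.328103e-04 ≈ 20.1999.
Here α = 1, so p = 5/n is exactly at the triangle threshold p ~ 1/n. Asymptotically E[X] → c³/6 = 5³/6 = 125/6 ≈ 20.8333, a bounded constant. In this regime the triangle count is asymptotically Poisson(c³/6).

E[X] ≈ 20.1999; in regime p = Θ(1/n^{1}) E[X] stays bounded (at the triangle threshold p ~ 1/n).


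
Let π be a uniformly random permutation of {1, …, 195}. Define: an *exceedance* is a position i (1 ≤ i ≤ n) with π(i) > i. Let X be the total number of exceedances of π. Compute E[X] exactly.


Write X = Σ_{i=1}^{195} X_i, where X_i = 1_{π(i) > i}.
For each fixed i, π(i) is uniform over {1, …, 195} (marginal of a uniform permutation), so P[π(i) > i] = (n − i)/n. Summing: Σ_{i=1}^{195} (n − i)/n = (0 + 1 + … + 194)/195 = 195(195 − 1)/(2·195) = (195 − 1)/2.
Hence E[X] = Σ_{i=1}^{195} (195 − i)/195 = 97 ≈ 97.000000.

E[X] = 97 = 97.000000.


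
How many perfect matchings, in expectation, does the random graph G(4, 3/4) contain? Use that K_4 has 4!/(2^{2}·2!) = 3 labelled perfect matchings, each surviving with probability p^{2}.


K_4 has 4!/(2^{2}·2!) = 3 labelled perfect matchings.
For each such perfect matching H, let X_H = 1 if all 2 edges of H are present in G. Then P[X_H = 1] = p^{2} = (3/4)^{2} = 9/16.
By linearity: E[X] = Σ_H E[X_H] = 3 · p^{2} = 3 · 9/16 = 27/16.
Numerically: E[X] ≈ 1.688.

E[X] = 3 · (3/4)^{2} = 27/16 ≈ 1.688.


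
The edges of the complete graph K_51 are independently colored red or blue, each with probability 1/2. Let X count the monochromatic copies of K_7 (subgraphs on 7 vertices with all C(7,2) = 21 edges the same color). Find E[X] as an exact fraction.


Let X = Σ_S X_S over the C(51, 7) = 115775100 subsets S of size 7, where X_S = 1 if the K_7 on S is monochromatic.
For a fixed S, the K_7 on S has C(7, 2) = 21 edges. P[all 21 edges red] = (1/2)^21, and likewise for blue, so P[monochromatic] = 2·(1/2)^21 = 2^{1 − 21} = 1/1048576.
By linearity: E[X] = C(51, 7) · 2^{1 − 21} = 115775100 · 1/1048576 = 28943775/262144.
Numerically: E[X] ≈ 110.412.

E[X] = C(51,7)·2^(1−C(7,2)) = 28943775/262144 ≈ 110.412.
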